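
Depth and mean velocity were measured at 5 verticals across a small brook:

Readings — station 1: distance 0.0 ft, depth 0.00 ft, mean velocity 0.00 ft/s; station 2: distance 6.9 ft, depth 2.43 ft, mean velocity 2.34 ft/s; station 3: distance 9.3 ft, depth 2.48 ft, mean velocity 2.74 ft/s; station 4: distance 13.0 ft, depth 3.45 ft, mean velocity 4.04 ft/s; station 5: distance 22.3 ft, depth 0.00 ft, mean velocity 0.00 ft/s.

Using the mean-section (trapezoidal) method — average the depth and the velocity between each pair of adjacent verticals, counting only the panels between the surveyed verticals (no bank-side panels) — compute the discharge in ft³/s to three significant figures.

94.4 ft³/s

Panel 1-2: Δb = 6.9 ft, d̄ = (0.00+2.43)/2 = 1.215, v̄ = (0.00+2.34)/2 = 1.17 → q = 6.9×1.215×1.17 = 9.809 ft³/s
Panel 2-3: Δb = 2.4 ft, d̄ = (2.43+2.48)/2 = 2.455, v̄ = (2.34+2.74)/2 = 2.54 → q = 2.4×2.455×2.54 = 14.97 ft³/s
Panel 3-4: Δb = 3.7 ft, d̄ = (2.48+3.45)/2 = 2.965, v̄ = (2.74+4.04)/2 = 3.39 → q = 3.7×2.965×3.39 = 37.19 ft³/s
Panel 4-5: Δb = 9.3 ft, d̄ = (3.45+0.00)/2 = 1.725, v̄ = (4.04+0.00)/2 = 2.02 → q = 9.3×1.725×2.02 = 32.41 ft³/s
Q = Σ q = 94.37 ft³/s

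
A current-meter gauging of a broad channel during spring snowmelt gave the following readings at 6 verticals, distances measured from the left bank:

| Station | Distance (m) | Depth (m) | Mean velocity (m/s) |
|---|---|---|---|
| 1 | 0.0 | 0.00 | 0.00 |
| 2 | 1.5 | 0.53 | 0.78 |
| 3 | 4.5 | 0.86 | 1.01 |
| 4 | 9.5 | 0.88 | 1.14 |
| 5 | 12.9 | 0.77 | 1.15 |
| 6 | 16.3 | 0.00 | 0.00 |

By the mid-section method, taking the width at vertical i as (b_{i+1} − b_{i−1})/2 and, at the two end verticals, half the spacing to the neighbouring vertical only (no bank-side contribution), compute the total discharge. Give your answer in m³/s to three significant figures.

11.6 m³/s

w_2 = (4.5 − 0.0)/2 = 2.25 m; q_2 = 0.78 × 0.53 × 2.25 = 0.9302 m³/s
w_3 = (9.5 − 1.5)/2 = 4 m; q_3 = 1.01 × 0.86 × 4 = 3.474 m³/s
w_4 = (12.9 − 4.5)/2 = 4.2 m; q_4 = 1.14 × 0.88 × 4.2 = 4.213 m³/s
w_5 = (16.3 − 9.5)/2 = 3.4 m; q_5 = 1.15 × 0.77 × 3.4 = 3.011 m³/s
Stations 1, 6 contribute zero (depth or velocity is 0).
Q = Σ qᵢ = 11.63 m³/s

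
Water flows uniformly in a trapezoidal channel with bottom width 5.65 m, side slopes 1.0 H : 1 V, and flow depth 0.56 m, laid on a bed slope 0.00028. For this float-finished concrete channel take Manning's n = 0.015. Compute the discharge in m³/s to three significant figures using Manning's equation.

2.38 m³/s

A = (b + z·y)·y = (5.65 + 1.0×0.56)×0.56 = 3.478 m²
P = b + 2y√(1+z²) = 5.65 + 2×0.56×√(1+1.0²) = 7.234 m
R = A/P = 3.478/7.234 = 0.4807 m
Q = (1/n)·A·R^(2/3)·S^(1/2) = (1/0.015) × 3.478 × 0.4807^(2/3) × 0.00028^(1/2) = 2.381 m³/s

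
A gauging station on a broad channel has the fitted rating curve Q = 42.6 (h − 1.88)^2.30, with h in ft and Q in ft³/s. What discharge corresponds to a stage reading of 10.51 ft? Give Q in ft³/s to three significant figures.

6060 ft³/s

Q = 42.6 × (10.51 − 1.88)^2.30 = 42.6 × 8.63^2.30 = 6057 ft³/s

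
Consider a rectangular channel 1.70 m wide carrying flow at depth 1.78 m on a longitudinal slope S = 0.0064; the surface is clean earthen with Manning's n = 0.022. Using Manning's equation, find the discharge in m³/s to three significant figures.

7.61 m³/s

A = b·y = 1.70 × 1.78 = 3.026 m²
P = b + 2y = 1.70 + 2×1.78 = 5.260 m
R = A/P = 3.026/5.260 = 0.5753 m
Q = (1/n)·A·R^(2/3)·S^(1/2) = (1/0.022) × 3.026 × 0.5753^(2/3) × 0.0064^(1/2) = 7.611 m³/s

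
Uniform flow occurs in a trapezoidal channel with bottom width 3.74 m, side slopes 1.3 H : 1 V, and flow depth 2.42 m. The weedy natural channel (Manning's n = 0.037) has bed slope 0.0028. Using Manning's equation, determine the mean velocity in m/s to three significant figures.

1.81 m/s

A = (b + z·y)·y = (3.74 + 1.3×2.42)×2.42 = 16.66 m²
P = b + 2y√(1+z²) = 3.74 + 2×2.42×√(1+1.3²) = 11.68 m
R = A/P = 16.66/11.68 = 1.427 m
Q = (1/n)·A·R^(2/3)·S^(1/2) = (1/0.037) × 16.66 × 1.427^(2/3) × 0.0028^(1/2) = 30.21 m³/s
V = Q/A = 30.21/16.66 = 1.813 m/s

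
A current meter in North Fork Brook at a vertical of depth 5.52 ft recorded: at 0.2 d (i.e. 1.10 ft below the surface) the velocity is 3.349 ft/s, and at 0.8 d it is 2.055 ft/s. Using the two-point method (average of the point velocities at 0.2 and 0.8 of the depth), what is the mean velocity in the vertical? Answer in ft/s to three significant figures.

v̄ = (3.349 + 2.055) / 2 = 2.702 ft/s

2.70 ft/s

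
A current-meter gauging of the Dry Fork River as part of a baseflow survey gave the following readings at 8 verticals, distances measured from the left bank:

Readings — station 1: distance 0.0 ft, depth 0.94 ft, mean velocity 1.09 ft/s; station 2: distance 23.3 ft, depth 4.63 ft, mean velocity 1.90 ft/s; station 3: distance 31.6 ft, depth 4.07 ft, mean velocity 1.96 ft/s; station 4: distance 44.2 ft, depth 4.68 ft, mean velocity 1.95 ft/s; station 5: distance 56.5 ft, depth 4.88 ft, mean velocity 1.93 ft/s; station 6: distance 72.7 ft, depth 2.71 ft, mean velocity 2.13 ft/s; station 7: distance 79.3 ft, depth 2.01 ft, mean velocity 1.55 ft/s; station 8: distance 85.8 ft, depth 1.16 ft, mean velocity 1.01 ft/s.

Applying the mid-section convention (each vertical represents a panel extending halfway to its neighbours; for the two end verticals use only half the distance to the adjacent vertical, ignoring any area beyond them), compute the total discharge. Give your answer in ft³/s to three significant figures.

572 ft³/s

w_1 = (23.3 − 0.0)/2 = 11.65 ft; q_1 = 1.09 × 0.94 × 11.65 = 11.94 ft³/s
w_2 = (31.6 − 0.0)/2 = 15.8 ft; q_2 = 1.90 × 4.63 × 15.8 = 139.0 ft³/s
w_3 = (44.2 − 23.3)/2 = 10.45 ft; q_3 = 1.96 × 4.07 × 10.45 = 83.36 ft³/s
w_4 = (56.5 − 31.6)/2 = 12.45 ft; q_4 = 1.95 × 4.68 × 12.45 = 113.6 ft³/s
w_5 = (72.7 − 44.2)/2 = 14.25 ft; q_5 = 1.93 × 4.88 × 14.25 = 134.2 ft³/s
w_6 = (79.3 − 56.5)/2 = 11.4 ft; q_6 = 2.13 × 2.71 × 11.4 = 65.80 ft³/s
w_7 = (85.8 − 72.7)/2 = 6.55 ft; q_7 = 1.55 × 2.01 × 6.55 = 20.41 ft³/s
w_8 = (85.8 − 79.3)/2 = 3.25 ft; q_8 = 1.01 × 1.16 × 3.25 = 3.808 ft³/s
Q = Σ qᵢ = 572.1 ft³/s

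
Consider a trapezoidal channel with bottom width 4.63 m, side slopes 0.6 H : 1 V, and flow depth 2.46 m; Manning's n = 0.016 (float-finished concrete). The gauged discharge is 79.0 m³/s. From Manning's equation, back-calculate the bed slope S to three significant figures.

A = (b + z·y)·y = (4.63 + 0.6×2.46)×2.46 = 15.02 m²
P = b + 2y√(1+z²) = 4.63 + 2×2.46×√(1+0.6²) = 10.37 m
R = A/P = 15.02/10.37 = 1.449 m
S = (Q·n / (1·A·R^(2/3)))² = (79.0×0.016 / (1×15.02×1.280))² = 0.004319

0.00432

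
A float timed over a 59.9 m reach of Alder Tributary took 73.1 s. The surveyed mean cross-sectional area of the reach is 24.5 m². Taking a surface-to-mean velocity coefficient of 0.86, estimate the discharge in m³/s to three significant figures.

v_surface = L / t̄ = 59.9 / 73.1 = 0.8194 m/s
v_mean = 0.86 × 0.8194 = 0.7047 m/s
Q = A × v_mean = 24.5 × 0.7047 = 17.27 m³/s

17.3 m³/s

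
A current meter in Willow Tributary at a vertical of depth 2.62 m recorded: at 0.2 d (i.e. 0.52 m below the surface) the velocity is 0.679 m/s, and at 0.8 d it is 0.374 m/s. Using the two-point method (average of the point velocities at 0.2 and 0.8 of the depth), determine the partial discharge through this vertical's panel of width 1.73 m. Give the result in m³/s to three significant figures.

2.39 m³/s

v̄ = (0.679 + 0.374) / 2 = 0.5265 m/s
q = v̄ × d × w = 0.5265 × 2.62 × 1.73 = 2.386 m³/s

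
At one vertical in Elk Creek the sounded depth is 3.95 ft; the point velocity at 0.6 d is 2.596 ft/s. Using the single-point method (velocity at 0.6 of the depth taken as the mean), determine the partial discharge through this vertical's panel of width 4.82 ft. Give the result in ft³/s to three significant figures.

v̄ = v₀.₆ = 2.596 ft/s
q = v̄ × d × w = 2.596 × 3.95 × 4.82 = 49.43 ft³/s

49.4 ft³/s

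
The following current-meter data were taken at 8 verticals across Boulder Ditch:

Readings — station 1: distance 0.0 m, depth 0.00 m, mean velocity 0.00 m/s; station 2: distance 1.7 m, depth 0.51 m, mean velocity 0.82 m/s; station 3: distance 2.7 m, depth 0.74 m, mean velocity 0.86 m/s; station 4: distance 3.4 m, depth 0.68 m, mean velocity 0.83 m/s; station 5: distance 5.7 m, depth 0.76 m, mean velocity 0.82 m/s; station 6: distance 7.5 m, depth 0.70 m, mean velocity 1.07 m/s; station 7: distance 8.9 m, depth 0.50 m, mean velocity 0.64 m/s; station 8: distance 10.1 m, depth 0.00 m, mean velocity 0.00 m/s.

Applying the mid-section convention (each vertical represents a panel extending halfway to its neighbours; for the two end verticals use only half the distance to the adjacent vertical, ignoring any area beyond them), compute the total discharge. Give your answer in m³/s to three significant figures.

4.84 m³/s

w_2 = (2.7 − 0.0)/2 = 1.35 m; q_2 = 0.82 × 0.51 × 1.35 = 0.5646 m³/s
w_3 = (3.4 − 1.7)/2 = 0.85 m; q_3 = 0.86 × 0.74 × 0.85 = 0.5409 m³/s
w_4 = (5.7 − 2.7)/2 = 1.5 m; q_4 = 0.83 × 0.68 × 1.5 = 0.8466 m³/s
w_5 = (7.5 − 3.4)/2 = 2.05 m; q_5 = 0.82 × 0.76 × 2.05 = 1.278 m³/s
w_6 = (8.9 − 5.7)/2 = 1.6 m; q_6 = 1.07 × 0.70 × 1.6 = 1.198 m³/s
w_7 = (10.1 − 7.5)/2 = 1.3 m; q_7 = 0.64 × 0.50 × 1.3 = 0.4160 m³/s
Stations 1, 8 contribute zero (depth or velocity is 0).
Q = Σ qᵢ = 4.844 m³/s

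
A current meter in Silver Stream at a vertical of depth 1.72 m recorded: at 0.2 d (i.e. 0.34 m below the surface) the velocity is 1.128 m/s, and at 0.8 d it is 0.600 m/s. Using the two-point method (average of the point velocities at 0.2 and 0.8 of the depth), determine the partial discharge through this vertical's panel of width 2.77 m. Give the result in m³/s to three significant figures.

v̄ = (1.128 + 0.600) / 2 = 0.8640 m/s
q = v̄ × d × w = 0.8640 × 1.72 × 2.77 = 4.116 m³/s

4.12 m³/s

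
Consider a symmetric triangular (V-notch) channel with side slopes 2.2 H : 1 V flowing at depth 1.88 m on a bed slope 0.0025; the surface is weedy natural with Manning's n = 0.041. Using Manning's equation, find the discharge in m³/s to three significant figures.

8.55 m³/s

A = z·y² = 2.2×1.88² = 7.776 m²
P = 2y√(1+z²) = 2×1.88×√(1+2.2²) = 9.086 m
R = A/P = 7.776/9.086 = 0.8557 m
Q = (1/n)·A·R^(2/3)·S^(1/2) = (1/0.041) × 7.776 × 0.8557^(2/3) × 0.0025^(1/2) = 8.547 m³/s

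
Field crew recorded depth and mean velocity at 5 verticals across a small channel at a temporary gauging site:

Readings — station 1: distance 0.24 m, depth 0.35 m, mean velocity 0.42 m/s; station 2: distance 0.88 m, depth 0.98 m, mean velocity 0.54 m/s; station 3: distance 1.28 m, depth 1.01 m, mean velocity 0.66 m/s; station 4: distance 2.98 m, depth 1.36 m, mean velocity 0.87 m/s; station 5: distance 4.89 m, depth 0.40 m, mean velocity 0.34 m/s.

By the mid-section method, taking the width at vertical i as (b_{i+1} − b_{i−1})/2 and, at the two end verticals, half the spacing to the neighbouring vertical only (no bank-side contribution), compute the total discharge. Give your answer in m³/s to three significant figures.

w_1 = (0.88 − 0.24)/2 = 0.32 m; q_1 = 0.42 × 0.35 × 0.32 = 0.04704 m³/s
w_2 = (1.28 − 0.24)/2 = 0.52 m; q_2 = 0.54 × 0.98 × 0.52 = 0.2752 m³/s
w_3 = (2.98 − 0.88)/2 = 1.05 m; q_3 = 0.66 × 1.01 × 1.05 = 0.6999 m³/s
w_4 = (4.89 − 1.28)/2 = 1.805 m; q_4 = 0.87 × 1.36 × 1.805 = 2.136 m³/s
w_5 = (4.89 − 2.98)/2 = 0.955 m; q_5 = 0.34 × 0.40 × 0.955 = 0.1299 m³/s
Q = Σ qᵢ = 3.288 m³/s

3.29 m³/s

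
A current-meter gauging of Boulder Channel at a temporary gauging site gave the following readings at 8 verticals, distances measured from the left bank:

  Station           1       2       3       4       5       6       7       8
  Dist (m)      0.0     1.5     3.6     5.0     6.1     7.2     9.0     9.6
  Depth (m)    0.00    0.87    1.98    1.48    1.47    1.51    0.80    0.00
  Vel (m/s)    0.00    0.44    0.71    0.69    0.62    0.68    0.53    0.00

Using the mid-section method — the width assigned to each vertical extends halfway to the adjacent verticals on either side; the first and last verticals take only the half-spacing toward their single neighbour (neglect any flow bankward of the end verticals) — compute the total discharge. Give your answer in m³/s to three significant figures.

7.43 m³/s

w_2 = (3.6 − 0.0)/2 = 1.8 m; q_2 = 0.44 × 0.87 × 1.8 = 0.6890 m³/s
w_3 = (5.0 − 1.5)/2 = 1.75 m; q_3 = 0.71 × 1.98 × 1.75 = 2.460 m³/s
w_4 = (6.1 − 3.6)/2 = 1.25 m; q_4 = 0.69 × 1.48 × 1.25 = 1.277 m³/s
w_5 = (7.2 − 5.0)/2 = 1.1 m; q_5 = 0.62 × 1.47 × 1.1 = 1.003 m³/s
w_6 = (9.0 − 6.1)/2 = 1.45 m; q_6 = 0.68 × 1.51 × 1.45 = 1.489 m³/s
w_7 = (9.6 − 7.2)/2 = 1.2 m; q_7 = 0.53 × 0.80 × 1.2 = 0.5088 m³/s
Stations 1, 8 contribute zero (depth or velocity is 0).
Q = Σ qᵢ = 7.426 m³/s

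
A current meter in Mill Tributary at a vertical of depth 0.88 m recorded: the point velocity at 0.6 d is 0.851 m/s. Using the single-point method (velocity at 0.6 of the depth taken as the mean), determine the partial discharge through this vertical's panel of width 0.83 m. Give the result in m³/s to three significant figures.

0.622 m³/s

v̄ = v₀.₆ = 0.851 m/s
q = v̄ × d × w = 0.8510 × 0.88 × 0.83 = 0.6216 m³/s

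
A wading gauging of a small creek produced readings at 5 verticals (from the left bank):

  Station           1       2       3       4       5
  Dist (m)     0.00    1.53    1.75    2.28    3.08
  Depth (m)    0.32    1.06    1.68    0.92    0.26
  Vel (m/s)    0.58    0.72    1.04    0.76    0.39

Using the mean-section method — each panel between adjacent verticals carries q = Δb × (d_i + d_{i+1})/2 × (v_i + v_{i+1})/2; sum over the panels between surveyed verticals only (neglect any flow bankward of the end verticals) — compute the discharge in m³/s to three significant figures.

Panel 1-2: Δb = 1.53 m, d̄ = (0.32+1.06)/2 = 0.69, v̄ = (0.58+0.72)/2 = 0.65 → q = 1.53×0.69×0.65 = 0.6862 m³/s
Panel 2-3: Δb = 0.22 m, d̄ = (1.06+1.68)/2 = 1.37, v̄ = (0.72+1.04)/2 = 0.88 → q = 0.22×1.37×0.88 = 0.2652 m³/s
Panel 3-4: Δb = 0.53 m, d̄ = (1.68+0.92)/2 = 1.3, v̄ = (1.04+0.76)/2 = 0.9 → q = 0.53×1.3×0.9 = 0.6201 m³/s
Panel 4-5: Δb = 0.8 m, d̄ = (0.92+0.26)/2 = 0.59, v̄ = (0.76+0.39)/2 = 0.575 → q = 0.8×0.59×0.575 = 0.2714 m³/s
Q = Σ q = 1.843 m³/s

1.84 m³/s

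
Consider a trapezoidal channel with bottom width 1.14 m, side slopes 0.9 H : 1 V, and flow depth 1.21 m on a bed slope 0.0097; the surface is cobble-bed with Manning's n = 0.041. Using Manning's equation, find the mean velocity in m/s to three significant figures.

1.73 m/s

A = (b + z·y)·y = (1.14 + 0.9×1.21)×1.21 = 2.697 m²
P = b + 2y√(1+z²) = 1.14 + 2×1.21×√(1+0.9²) = 4.396 m
R = A/P = 2.697/4.396 = 0.6136 m
Q = (1/n)·A·R^(2/3)·S^(1/2) = (1/0.041) × 2.697 × 0.6136^(2/3) × 0.0097^(1/2) = 4.678 m³/s
V = Q/A = 4.678/2.697 = 1.735 m/s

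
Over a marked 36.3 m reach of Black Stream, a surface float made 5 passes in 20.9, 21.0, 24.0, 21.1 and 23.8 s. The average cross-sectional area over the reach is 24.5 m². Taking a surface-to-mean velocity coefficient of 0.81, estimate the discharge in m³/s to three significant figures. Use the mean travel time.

t̄ = (20.9 + 21.0 + 24.0 + 21.1 + 23.8) / 5 = 22.16 s
v_surface = L / t̄ = 36.3 / 22.16 = 1.638 m/s
v_mean = 0.81 × 1.638 = 1.327 m/s
Q = A × v_mean = 24.5 × 1.327 = 32.51 m³/s

32.5 m³/s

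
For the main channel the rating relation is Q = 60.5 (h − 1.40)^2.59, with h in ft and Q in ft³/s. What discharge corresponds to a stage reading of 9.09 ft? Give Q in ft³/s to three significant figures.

Q = 60.5 × (9.09 − 1.40)^2.59 = 60.5 × 7.69^2.59 = 11920 ft³/s

11900 ft³/s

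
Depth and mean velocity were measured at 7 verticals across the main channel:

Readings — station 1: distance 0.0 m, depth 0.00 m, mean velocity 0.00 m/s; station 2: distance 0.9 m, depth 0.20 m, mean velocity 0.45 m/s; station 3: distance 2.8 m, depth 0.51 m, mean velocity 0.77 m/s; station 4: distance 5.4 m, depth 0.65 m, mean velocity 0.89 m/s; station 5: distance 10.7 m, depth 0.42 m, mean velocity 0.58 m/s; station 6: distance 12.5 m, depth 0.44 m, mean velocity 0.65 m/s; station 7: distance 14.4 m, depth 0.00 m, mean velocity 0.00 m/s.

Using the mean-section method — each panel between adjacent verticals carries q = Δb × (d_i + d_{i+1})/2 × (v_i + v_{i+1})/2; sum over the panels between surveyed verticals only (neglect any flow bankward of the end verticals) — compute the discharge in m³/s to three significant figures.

4.38 m³/s

Panel 1-2: Δb = 0.9 m, d̄ = (0.00+0.20)/2 = 0.1, v̄ = (0.00+0.45)/2 = 0.225 → q = 0.9×0.1×0.225 = 0.02025 m³/s
Panel 2-3: Δb = 1.9 m, d̄ = (0.20+0.51)/2 = 0.355, v̄ = (0.45+0.77)/2 = 0.61 → q = 1.9×0.355×0.61 = 0.4114 m³/s
Panel 3-4: Δb = 2.6 m, d̄ = (0.51+0.65)/2 = 0.58, v̄ = (0.77+0.89)/2 = 0.83 → q = 2.6×0.58×0.83 = 1.252 m³/s
Panel 4-5: Δb = 5.3 m, d̄ = (0.65+0.42)/2 = 0.535, v̄ = (0.89+0.58)/2 = 0.735 → q = 5.3×0.535×0.735 = 2.084 m³/s
Panel 5-6: Δb = 1.8 m, d̄ = (0.42+0.44)/2 = 0.43, v̄ = (0.58+0.65)/2 = 0.615 → q = 1.8×0.43×0.615 = 0.4760 m³/s
Panel 6-7: Δb = 1.9 m, d̄ = (0.44+0.00)/2 = 0.22, v̄ = (0.65+0.00)/2 = 0.325 → q = 1.9×0.22×0.325 = 0.1359 m³/s
Q = Σ q = 4.379 m³/s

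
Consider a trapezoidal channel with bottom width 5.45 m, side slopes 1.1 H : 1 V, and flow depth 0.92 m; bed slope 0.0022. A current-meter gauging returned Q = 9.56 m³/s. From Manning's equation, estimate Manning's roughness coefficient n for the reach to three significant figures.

A = (b + z·y)·y = (5.45 + 1.1×0.92)×0.92 = 5.945 m²
P = b + 2y√(1+z²) = 5.45 + 2×0.92×√(1+1.1²) = 8.185 m
R = A/P = 5.945/8.185 = 0.7263 m
n = (1/Q)·A·R^(2/3)·S^(1/2) = (1/9.56) × 5.945 × 0.8080 × 0.04690 = 0.02357

0.0236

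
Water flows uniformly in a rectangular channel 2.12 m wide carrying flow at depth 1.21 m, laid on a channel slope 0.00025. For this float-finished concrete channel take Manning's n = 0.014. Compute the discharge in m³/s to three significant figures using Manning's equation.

A = b·y = 2.12 × 1.21 = 2.565 m²
P = b + 2y = 2.12 + 2×1.21 = 4.540 m
R = A/P = 2.565/4.540 = 0.5650 m
Q = (1/n)·A·R^(2/3)·S^(1/2) = (1/0.014) × 2.565 × 0.5650^(2/3) × 0.00025^(1/2) = 1.980 m³/s

1.98 m³/s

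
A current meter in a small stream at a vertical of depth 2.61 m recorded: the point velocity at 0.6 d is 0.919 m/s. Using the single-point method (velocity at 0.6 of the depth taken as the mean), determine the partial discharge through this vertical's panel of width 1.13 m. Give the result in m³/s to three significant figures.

v̄ = v₀.₆ = 0.919 m/s
q = v̄ × d × w = 0.9190 × 2.61 × 1.13 = 2.710 m³/s

2.71 m³/s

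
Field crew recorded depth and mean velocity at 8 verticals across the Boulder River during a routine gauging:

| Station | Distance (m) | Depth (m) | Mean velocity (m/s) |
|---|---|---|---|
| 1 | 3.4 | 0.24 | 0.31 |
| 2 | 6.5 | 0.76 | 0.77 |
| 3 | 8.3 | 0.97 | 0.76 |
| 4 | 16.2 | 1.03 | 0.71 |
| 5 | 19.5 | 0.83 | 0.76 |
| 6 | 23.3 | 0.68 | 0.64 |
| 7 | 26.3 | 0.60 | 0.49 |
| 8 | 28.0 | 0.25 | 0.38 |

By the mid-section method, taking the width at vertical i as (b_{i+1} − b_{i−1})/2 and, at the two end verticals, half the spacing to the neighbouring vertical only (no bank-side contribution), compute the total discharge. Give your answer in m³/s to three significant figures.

w_1 = (6.5 − 3.4)/2 = 1.55 m; q_1 = 0.31 × 0.24 × 1.55 = 0.1153 m³/s
w_2 = (8.3 − 3.4)/2 = 2.45 m; q_2 = 0.77 × 0.76 × 2.45 = 1.434 m³/s
w_3 = (16.2 − 6.5)/2 = 4.85 m; q_3 = 0.76 × 0.97 × 4.85 = 3.575 m³/s
w_4 = (19.5 − 8.3)/2 = 5.6 m; q_4 = 0.71 × 1.03 × 5.6 = 4.095 m³/s
w_5 = (23.3 − 16.2)/2 = 3.55 m; q_5 = 0.76 × 0.83 × 3.55 = 2.239 m³/s
w_6 = (26.3 − 19.5)/2 = 3.4 m; q_6 = 0.64 × 0.68 × 3.4 = 1.480 m³/s
w_7 = (28.0 − 23.3)/2 = 2.35 m; q_7 = 0.49 × 0.60 × 2.35 = 0.6909 m³/s
w_8 = (28.0 − 26.3)/2 = 0.85 m; q_8 = 0.38 × 0.25 × 0.85 = 0.08075 m³/s
Q = Σ qᵢ = 13.71 m³/s

13.7 m³/s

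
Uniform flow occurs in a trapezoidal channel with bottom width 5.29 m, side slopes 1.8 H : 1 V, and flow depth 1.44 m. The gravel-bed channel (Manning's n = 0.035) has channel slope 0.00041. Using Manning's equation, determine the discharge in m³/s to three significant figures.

6.62 m³/s

A = (b + z·y)·y = (5.29 + 1.8×1.44)×1.44 = 11.35 m²
P = b + 2y√(1+z²) = 5.29 + 2×1.44×√(1+1.8²) = 11.22 m
R = A/P = 11.35/11.22 = 1.012 m
Q = (1/n)·A·R^(2/3)·S^(1/2) = (1/0.035) × 11.35 × 1.012^(2/3) × 0.00041^(1/2) = 6.617 m³/s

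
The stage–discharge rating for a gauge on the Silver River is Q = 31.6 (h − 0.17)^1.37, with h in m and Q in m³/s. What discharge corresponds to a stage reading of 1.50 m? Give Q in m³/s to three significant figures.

46.7 m³/s

Q = 31.6 × (1.50 − 0.17)^1.37 = 31.6 × 1.33^1.37 = 46.71 m³/s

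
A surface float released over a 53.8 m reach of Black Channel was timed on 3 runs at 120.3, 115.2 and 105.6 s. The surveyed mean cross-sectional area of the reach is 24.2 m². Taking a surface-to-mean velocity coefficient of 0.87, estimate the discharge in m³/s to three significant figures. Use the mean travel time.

9.96 m³/s

t̄ = (120.3 + 115.2 + 105.6) / 3 = 113.7 s
v_surface = L / t̄ = 53.8 / 113.7 = 0.4732 m/s
v_mean = 0.87 × 0.4732 = 0.4117 m/s
Q = A × v_mean = 24.2 × 0.4117 = 9.962 m³/s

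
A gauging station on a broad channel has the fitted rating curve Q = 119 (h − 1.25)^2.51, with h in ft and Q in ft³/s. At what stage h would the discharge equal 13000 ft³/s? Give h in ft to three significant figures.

h − h₀ = (Q/C)^(1/b) = (13000/119)^(1/2.51) = 6.488 ft
h = 1.25 + 6.488 = 7.738 ft

7.74 ft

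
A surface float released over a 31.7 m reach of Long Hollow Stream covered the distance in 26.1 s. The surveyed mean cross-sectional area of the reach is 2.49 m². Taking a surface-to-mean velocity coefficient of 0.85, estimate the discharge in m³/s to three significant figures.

v_surface = L / t̄ = 31.7 / 26.1 = 1.215 m/s
v_mean = 0.85 × 1.215 = 1.032 m/s
Q = A × v_mean = 2.49 × 1.032 = 2.571 m³/s

2.57 m³/s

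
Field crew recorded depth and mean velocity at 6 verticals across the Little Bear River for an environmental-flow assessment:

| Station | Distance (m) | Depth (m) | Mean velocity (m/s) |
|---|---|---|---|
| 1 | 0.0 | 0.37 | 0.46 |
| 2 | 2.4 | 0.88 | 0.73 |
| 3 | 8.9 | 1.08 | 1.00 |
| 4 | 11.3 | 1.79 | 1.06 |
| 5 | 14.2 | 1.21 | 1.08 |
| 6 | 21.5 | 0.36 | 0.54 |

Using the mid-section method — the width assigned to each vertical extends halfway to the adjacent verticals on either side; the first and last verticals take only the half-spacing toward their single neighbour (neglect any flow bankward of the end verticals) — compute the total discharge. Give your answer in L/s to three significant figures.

20300 L/s

w_1 = (2.4 − 0.0)/2 = 1.2 m; q_1 = 0.46 × 0.37 × 1.2 = 0.2042 m³/s
w_2 = (8.9 − 0.0)/2 = 4.45 m; q_2 = 0.73 × 0.88 × 4.45 = 2.859 m³/s
w_3 = (11.3 − 2.4)/2 = 4.45 m; q_3 = 1.00 × 1.08 × 4.45 = 4.806 m³/s
w_4 = (14.2 − 8.9)/2 = 2.65 m; q_4 = 1.06 × 1.79 × 2.65 = 5.028 m³/s
w_5 = (21.5 − 11.3)/2 = 5.1 m; q_5 = 1.08 × 1.21 × 5.1 = 6.665 m³/s
w_6 = (21.5 − 14.2)/2 = 3.65 m; q_6 = 0.54 × 0.36 × 3.65 = 0.7096 m³/s
Q = Σ qᵢ = 20.27 m³/s
= 20.27 × 1000 = 20270 L/s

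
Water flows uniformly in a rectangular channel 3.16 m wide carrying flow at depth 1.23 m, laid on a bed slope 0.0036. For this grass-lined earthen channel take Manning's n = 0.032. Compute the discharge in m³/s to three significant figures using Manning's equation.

A = b·y = 3.16 × 1.23 = 3.887 m²
P = b + 2y = 3.16 + 2×1.23 = 5.620 m
R = A/P = 3.887/5.620 = 0.6916 m
Q = (1/n)·A·R^(2/3)·S^(1/2) = (1/0.032) × 3.887 × 0.6916^(2/3) × 0.0036^(1/2) = 5.699 m³/s

5.70 m³/s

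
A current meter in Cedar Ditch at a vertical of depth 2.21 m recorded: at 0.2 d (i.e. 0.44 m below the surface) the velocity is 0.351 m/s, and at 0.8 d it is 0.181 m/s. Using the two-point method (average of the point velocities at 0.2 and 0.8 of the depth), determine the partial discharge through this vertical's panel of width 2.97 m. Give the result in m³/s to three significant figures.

1.75 m³/s

v̄ = (0.351 + 0.181) / 2 = 0.2660 m/s
q = v̄ × d × w = 0.2660 × 2.21 × 2.97 = 1.746 m³/s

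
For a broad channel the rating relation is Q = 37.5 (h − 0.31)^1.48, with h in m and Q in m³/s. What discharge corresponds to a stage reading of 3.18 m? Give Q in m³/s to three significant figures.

179 m³/s

Q = 37.5 × (3.18 − 0.31)^1.48 = 37.5 × 2.87^1.48 = 178.5 m³/s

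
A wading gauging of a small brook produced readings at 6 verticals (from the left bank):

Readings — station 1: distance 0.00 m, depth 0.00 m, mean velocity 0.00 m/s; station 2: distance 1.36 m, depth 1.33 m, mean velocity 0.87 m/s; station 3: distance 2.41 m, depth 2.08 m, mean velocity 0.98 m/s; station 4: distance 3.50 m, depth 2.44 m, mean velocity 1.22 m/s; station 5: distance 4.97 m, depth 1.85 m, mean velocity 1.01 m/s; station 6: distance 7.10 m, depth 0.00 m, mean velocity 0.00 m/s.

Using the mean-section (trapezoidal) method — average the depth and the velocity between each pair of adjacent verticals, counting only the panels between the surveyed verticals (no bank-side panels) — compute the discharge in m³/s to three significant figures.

Panel 1-2: Δb = 1.36 m, d̄ = (0.00+1.33)/2 = 0.665, v̄ = (0.00+0.87)/2 = 0.435 → q = 1.36×0.665×0.435 = 0.3934 m³/s
Panel 2-3: Δb = 1.05 m, d̄ = (1.33+2.08)/2 = 1.705, v̄ = (0.87+0.98)/2 = 0.925 → q = 1.05×1.705×0.925 = 1.656 m³/s
Panel 3-4: Δb = 1.09 m, d̄ = (2.08+2.44)/2 = 2.26, v̄ = (0.98+1.22)/2 = 1.1 → q = 1.09×2.26×1.1 = 2.710 m³/s
Panel 4-5: Δb = 1.47 m, d̄ = (2.44+1.85)/2 = 2.145, v̄ = (1.22+1.01)/2 = 1.115 → q = 1.47×2.145×1.115 = 3.516 m³/s
Panel 5-6: Δb = 2.13 m, d̄ = (1.85+0.00)/2 = 0.925, v̄ = (1.01+0.00)/2 = 0.505 → q = 2.13×0.925×0.505 = 0.9950 m³/s
Q = Σ q = 9.270 m³/s

9.27 m³/s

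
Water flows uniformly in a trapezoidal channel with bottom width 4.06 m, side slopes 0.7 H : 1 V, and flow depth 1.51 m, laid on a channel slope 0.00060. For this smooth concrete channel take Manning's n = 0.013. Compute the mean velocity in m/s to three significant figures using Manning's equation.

A = (b + z·y)·y = (4.06 + 0.7×1.51)×1.51 = 7.727 m²
P = b + 2y√(1+z²) = 4.06 + 2×1.51×√(1+0.7²) = 7.746 m
R = A/P = 7.727/7.746 = 0.9975 m
Q = (1/n)·A·R^(2/3)·S^(1/2) = (1/0.013) × 7.727 × 0.9975^(2/3) × 0.00060^(1/2) = 14.53 m³/s
V = Q/A = 14.53/7.727 = 1.881 m/s

1.88 m/s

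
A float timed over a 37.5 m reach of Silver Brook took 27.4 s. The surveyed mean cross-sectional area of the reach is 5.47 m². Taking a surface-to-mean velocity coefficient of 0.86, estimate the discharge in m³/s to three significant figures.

v_surface = L / t̄ = 37.5 / 27.4 = 1.369 m/s
v_mean = 0.86 × 1.369 = 1.177 m/s
Q = A × v_mean = 5.47 × 1.177 = 6.438 m³/s

6.44 m³/s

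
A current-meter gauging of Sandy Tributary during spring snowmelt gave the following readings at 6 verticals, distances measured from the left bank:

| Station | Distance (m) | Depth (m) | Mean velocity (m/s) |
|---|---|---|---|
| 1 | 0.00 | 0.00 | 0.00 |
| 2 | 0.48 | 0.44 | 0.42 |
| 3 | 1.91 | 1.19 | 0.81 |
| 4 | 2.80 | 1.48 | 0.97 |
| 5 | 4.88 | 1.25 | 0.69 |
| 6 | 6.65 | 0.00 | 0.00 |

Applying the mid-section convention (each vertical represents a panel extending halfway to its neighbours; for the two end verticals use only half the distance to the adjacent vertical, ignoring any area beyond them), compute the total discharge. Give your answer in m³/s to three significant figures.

5.09 m³/s

w_2 = (1.91 − 0.00)/2 = 0.955 m; q_2 = 0.42 × 0.44 × 0.955 = 0.1765 m³/s
w_3 = (2.80 − 0.48)/2 = 1.16 m; q_3 = 0.81 × 1.19 × 1.16 = 1.118 m³/s
w_4 = (4.88 − 1.91)/2 = 1.485 m; q_4 = 0.97 × 1.48 × 1.485 = 2.132 m³/s
w_5 = (6.65 − 2.80)/2 = 1.925 m; q_5 = 0.69 × 1.25 × 1.925 = 1.660 m³/s
Stations 1, 6 contribute zero (depth or velocity is 0).
Q = Σ qᵢ = 5.087 m³/s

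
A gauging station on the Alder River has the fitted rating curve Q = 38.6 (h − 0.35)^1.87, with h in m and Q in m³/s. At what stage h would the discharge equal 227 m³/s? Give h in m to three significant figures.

h − h₀ = (Q/C)^(1/b) = (227/38.6)^(1/1.87) = 2.579 m
h = 0.35 + 2.579 = 2.929 m

2.93 m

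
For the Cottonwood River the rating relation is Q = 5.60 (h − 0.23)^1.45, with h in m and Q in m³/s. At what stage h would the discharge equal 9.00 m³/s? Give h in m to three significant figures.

h − h₀ = (Q/C)^(1/b) = (9.00/5.60)^(1/1.45) = 1.387 m
h = 0.23 + 1.387 = 1.617 m

1.62 m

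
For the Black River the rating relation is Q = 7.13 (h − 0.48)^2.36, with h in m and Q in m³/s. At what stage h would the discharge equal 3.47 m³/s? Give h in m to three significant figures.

h − h₀ = (Q/C)^(1/b) = (3.47/7.13)^(1/2.36) = 0.7370 m
h = 0.48 + 0.7370 = 1.217 m

1.22 m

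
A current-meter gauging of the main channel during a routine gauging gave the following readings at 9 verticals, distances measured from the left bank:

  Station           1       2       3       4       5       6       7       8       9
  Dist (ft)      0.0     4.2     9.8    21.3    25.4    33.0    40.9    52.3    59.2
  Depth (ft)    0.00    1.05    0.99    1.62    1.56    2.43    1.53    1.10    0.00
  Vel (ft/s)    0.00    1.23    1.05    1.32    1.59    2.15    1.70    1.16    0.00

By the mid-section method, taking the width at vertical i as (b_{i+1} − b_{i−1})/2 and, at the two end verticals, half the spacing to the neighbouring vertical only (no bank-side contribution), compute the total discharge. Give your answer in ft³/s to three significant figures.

124 ft³/s

w_2 = (9.8 − 0.0)/2 = 4.9 ft; q_2 = 1.23 × 1.05 × 4.9 = 6.328 ft³/s
w_3 = (21.3 − 4.2)/2 = 8.55 ft; q_3 = 1.05 × 0.99 × 8.55 = 8.888 ft³/s
w_4 = (25.4 − 9.8)/2 = 7.8 ft; q_4 = 1.32 × 1.62 × 7.8 = 16.68 ft³/s
w_5 = (33.0 − 21.3)/2 = 5.85 ft; q_5 = 1.59 × 1.56 × 5.85 = 14.51 ft³/s
w_6 = (40.9 − 25.4)/2 = 7.75 ft; q_6 = 2.15 × 2.43 × 7.75 = 40.49 ft³/s
w_7 = (52.3 − 33.0)/2 = 9.65 ft; q_7 = 1.70 × 1.53 × 9.65 = 25.10 ft³/s
w_8 = (59.2 − 40.9)/2 = 9.15 ft; q_8 = 1.16 × 1.10 × 9.15 = 11.68 ft³/s
Stations 1, 9 contribute zero (depth or velocity is 0).
Q = Σ qᵢ = 123.7 ft³/s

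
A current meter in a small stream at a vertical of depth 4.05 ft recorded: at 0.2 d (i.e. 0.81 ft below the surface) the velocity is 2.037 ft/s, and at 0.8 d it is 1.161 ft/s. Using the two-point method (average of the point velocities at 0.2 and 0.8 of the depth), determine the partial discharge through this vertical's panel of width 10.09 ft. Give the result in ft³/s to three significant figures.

v̄ = (2.037 + 1.161) / 2 = 1.599 ft/s
q = v̄ × d × w = 1.599 × 4.05 × 10.09 = 65.34 ft³/s

65.3 ft³/s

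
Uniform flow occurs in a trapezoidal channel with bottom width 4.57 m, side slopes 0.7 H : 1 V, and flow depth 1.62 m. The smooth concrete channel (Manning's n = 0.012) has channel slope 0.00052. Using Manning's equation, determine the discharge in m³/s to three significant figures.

A = (b + z·y)·y = (4.57 + 0.7×1.62)×1.62 = 9.240 m²
P = b + 2y√(1+z²) = 4.57 + 2×1.62×√(1+0.7²) = 8.525 m
R = A/P = 9.240/8.525 = 1.084 m
Q = (1/n)·A·R^(2/3)·S^(1/2) = (1/0.012) × 9.240 × 1.084^(2/3) × 0.00052^(1/2) = 18.53 m³/s

18.5 m³/s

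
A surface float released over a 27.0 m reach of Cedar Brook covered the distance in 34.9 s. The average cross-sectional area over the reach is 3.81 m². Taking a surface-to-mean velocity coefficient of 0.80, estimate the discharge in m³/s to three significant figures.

v_surface = L / t̄ = 27.0 / 34.9 = 0.7736 m/s
v_mean = 0.80 × 0.7736 = 0.6189 m/s
Q = A × v_mean = 3.81 × 0.6189 = 2.358 m³/s

2.36 m³/s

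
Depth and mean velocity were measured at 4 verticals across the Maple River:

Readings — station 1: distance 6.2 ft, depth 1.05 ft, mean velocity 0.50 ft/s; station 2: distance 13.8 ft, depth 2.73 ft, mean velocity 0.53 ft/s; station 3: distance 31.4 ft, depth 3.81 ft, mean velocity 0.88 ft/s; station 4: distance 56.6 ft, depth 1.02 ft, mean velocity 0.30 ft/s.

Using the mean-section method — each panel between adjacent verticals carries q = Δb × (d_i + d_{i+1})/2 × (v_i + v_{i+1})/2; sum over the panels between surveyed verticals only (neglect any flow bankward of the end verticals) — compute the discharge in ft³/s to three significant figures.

83.9 ft³/s

Panel 1-2: Δb = 7.6 ft, d̄ = (1.05+2.73)/2 = 1.89, v̄ = (0.50+0.53)/2 = 0.515 → q = 7.6×1.89×0.515 = 7.397 ft³/s
Panel 2-3: Δb = 17.6 ft, d̄ = (2.73+3.81)/2 = 3.27, v̄ = (0.53+0.88)/2 = 0.705 → q = 17.6×3.27×0.705 = 40.57 ft³/s
Panel 3-4: Δb = 25.2 ft, d̄ = (3.81+1.02)/2 = 2.415, v̄ = (0.88+0.30)/2 = 0.59 → q = 25.2×2.415×0.59 = 35.91 ft³/s
Q = Σ q = 83.88 ft³/s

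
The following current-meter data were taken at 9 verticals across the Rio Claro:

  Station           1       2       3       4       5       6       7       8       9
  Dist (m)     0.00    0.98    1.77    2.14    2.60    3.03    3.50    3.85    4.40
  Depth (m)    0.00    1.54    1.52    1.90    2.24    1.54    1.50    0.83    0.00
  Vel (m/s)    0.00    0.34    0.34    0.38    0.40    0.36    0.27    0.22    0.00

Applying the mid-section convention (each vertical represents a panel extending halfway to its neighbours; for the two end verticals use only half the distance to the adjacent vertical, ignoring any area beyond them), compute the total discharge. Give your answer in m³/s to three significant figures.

w_2 = (1.77 − 0.00)/2 = 0.885 m; q_2 = 0.34 × 1.54 × 0.885 = 0.4634 m³/s
w_3 = (2.14 − 0.98)/2 = 0.58 m; q_3 = 0.34 × 1.52 × 0.58 = 0.2997 m³/s
w_4 = (2.60 − 1.77)/2 = 0.415 m; q_4 = 0.38 × 1.90 × 0.415 = 0.2996 m³/s
w_5 = (3.03 − 2.14)/2 = 0.445 m; q_5 = 0.40 × 2.24 × 0.445 = 0.3987 m³/s
w_6 = (3.50 − 2.60)/2 = 0.45 m; q_6 = 0.36 × 1.54 × 0.45 = 0.2495 m³/s
w_7 = (3.85 − 3.03)/2 = 0.41 m; q_7 = 0.27 × 1.50 × 0.41 = 0.1661 m³/s
w_8 = (4.40 − 3.50)/2 = 0.45 m; q_8 = 0.22 × 0.83 × 0.45 = 0.08217 m³/s
Stations 1, 9 contribute zero (depth or velocity is 0).
Q = Σ qᵢ = 1.959 m³/s

1.96 m³/s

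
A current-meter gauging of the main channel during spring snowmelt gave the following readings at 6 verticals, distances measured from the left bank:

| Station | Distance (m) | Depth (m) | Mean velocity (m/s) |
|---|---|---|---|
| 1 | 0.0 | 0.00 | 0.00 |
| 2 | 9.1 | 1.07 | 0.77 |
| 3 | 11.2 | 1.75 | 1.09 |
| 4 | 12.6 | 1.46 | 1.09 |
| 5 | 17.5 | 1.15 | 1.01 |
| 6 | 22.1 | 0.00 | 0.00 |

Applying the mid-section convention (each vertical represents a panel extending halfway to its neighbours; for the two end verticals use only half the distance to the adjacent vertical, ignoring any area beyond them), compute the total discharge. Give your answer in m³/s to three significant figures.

w_2 = (11.2 − 0.0)/2 = 5.6 m; q_2 = 0.77 × 1.07 × 5.6 = 4.614 m³/s
w_3 = (12.6 − 9.1)/2 = 1.75 m; q_3 = 1.09 × 1.75 × 1.75 = 3.338 m³/s
w_4 = (17.5 − 11.2)/2 = 3.15 m; q_4 = 1.09 × 1.46 × 3.15 = 5.013 m³/s
w_5 = (22.1 − 12.6)/2 = 4.75 m; q_5 = 1.01 × 1.15 × 4.75 = 5.517 m³/s
Stations 1, 6 contribute zero (depth or velocity is 0).
Q = Σ qᵢ = 18.48 m³/s

18.5 m³/s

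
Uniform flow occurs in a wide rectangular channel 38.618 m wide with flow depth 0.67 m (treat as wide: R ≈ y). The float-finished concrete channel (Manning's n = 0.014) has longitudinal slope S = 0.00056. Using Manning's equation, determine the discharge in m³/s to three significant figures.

33.5 m³/s

A = b·y = 38.618 × 0.67 = 25.87 m²
Wide channel: R ≈ y = 0.67 m
Q = (1/n)·A·R^(2/3)·S^(1/2) = (1/0.014) × 25.87 × 0.6700^(2/3) × 0.00056^(1/2) = 33.49 m³/s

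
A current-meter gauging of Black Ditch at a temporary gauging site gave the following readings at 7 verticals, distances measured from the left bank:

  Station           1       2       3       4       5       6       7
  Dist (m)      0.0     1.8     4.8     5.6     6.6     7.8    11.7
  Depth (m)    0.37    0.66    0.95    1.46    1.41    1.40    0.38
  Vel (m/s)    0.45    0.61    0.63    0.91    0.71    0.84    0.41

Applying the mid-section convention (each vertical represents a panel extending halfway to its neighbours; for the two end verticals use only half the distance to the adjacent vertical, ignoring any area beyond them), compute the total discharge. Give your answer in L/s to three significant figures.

w_1 = (1.8 − 0.0)/2 = 0.9 m; q_1 = 0.45 × 0.37 × 0.9 = 0.1499 m³/s
w_2 = (4.8 − 0.0)/2 = 2.4 m; q_2 = 0.61 × 0.66 × 2.4 = 0.9662 m³/s
w_3 = (5.6 − 1.8)/2 = 1.9 m; q_3 = 0.63 × 0.95 × 1.9 = 1.137 m³/s
w_4 = (6.6 − 4.8)/2 = 0.9 m; q_4 = 0.91 × 1.46 × 0.9 = 1.196 m³/s
w_5 = (7.8 − 5.6)/2 = 1.1 m; q_5 = 0.71 × 1.41 × 1.1 = 1.101 m³/s
w_6 = (11.7 − 6.6)/2 = 2.55 m; q_6 = 0.84 × 1.40 × 2.55 = 2.999 m³/s
w_7 = (11.7 − 7.8)/2 = 1.95 m; q_7 = 0.41 × 0.38 × 1.95 = 0.3038 m³/s
Q = Σ qᵢ = 7.853 m³/s
= 7.853 × 1000 = 7853 L/s

7850 L/s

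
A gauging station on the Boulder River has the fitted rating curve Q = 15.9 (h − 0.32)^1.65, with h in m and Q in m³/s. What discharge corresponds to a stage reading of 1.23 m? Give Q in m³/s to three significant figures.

13.6 m³/s

Q = 15.9 × (1.23 − 0.32)^1.65 = 15.9 × 0.91^1.65 = 13.61 m³/s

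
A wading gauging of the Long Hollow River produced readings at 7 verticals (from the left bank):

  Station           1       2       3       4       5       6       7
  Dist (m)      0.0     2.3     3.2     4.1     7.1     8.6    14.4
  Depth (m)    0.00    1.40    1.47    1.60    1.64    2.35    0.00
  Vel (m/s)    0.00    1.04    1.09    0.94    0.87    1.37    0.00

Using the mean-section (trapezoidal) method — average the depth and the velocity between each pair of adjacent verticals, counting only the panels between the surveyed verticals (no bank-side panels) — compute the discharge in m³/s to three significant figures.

16.0 m³/s

Panel 1-2: Δb = 2.3 m, d̄ = (0.00+1.40)/2 = 0.7, v̄ = (0.00+1.04)/2 = 0.52 → q = 2.3×0.7×0.52 = 0.8372 m³/s
Panel 2-3: Δb = 0.9 m, d̄ = (1.40+1.47)/2 = 1.435, v̄ = (1.04+1.09)/2 = 1.065 → q = 0.9×1.435×1.065 = 1.375 m³/s
Panel 3-4: Δb = 0.9 m, d̄ = (1.47+1.60)/2 = 1.535, v̄ = (1.09+0.94)/2 = 1.015 → q = 0.9×1.535×1.015 = 1.402 m³/s
Panel 4-5: Δb = 3 m, d̄ = (1.60+1.64)/2 = 1.62, v̄ = (0.94+0.87)/2 = 0.905 → q = 3×1.62×0.905 = 4.398 m³/s
Panel 5-6: Δb = 1.5 m, d̄ = (1.64+2.35)/2 = 1.995, v̄ = (0.87+1.37)/2 = 1.12 → q = 1.5×1.995×1.12 = 3.352 m³/s
Panel 6-7: Δb = 5.8 m, d̄ = (2.35+0.00)/2 = 1.175, v̄ = (1.37+0.00)/2 = 0.685 → q = 5.8×1.175×0.685 = 4.668 m³/s
Q = Σ q = 16.03 m³/s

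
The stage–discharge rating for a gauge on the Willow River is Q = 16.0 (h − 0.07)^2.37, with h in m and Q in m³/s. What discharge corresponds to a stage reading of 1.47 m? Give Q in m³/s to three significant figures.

35.5 m³/s

Q = 16.0 × (1.47 − 0.07)^2.37 = 16.0 × 1.4^2.37 = 35.52 m³/s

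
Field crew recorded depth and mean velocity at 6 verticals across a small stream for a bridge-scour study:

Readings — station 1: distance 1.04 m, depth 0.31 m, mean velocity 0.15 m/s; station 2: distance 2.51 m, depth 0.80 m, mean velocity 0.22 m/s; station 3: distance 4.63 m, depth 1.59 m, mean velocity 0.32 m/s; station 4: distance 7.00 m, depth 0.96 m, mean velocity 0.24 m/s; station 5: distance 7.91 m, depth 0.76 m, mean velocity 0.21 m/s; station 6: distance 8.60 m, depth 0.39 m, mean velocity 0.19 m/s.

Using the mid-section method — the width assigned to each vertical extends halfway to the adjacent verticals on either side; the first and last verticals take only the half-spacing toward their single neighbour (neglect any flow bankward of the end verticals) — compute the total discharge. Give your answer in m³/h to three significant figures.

w_1 = (2.51 − 1.04)/2 = 0.735 m; q_1 = 0.15 × 0.31 × 0.735 = 0.03418 m³/s
w_2 = (4.63 − 1.04)/2 = 1.795 m; q_2 = 0.22 × 0.80 × 1.795 = 0.3159 m³/s
w_3 = (7.00 − 2.51)/2 = 2.245 m; q_3 = 0.32 × 1.59 × 2.245 = 1.142 m³/s
w_4 = (7.91 − 4.63)/2 = 1.64 m; q_4 = 0.24 × 0.96 × 1.64 = 0.3779 m³/s
w_5 = (8.60 − 7.00)/2 = 0.8 m; q_5 = 0.21 × 0.76 × 0.8 = 0.1277 m³/s
w_6 = (8.60 − 7.91)/2 = 0.345 m; q_6 = 0.19 × 0.39 × 0.345 = 0.02556 m³/s
Q = Σ qᵢ = 2.023 m³/s
= 2.023 × 3600 = 7284 m³/h

7280 m³/h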